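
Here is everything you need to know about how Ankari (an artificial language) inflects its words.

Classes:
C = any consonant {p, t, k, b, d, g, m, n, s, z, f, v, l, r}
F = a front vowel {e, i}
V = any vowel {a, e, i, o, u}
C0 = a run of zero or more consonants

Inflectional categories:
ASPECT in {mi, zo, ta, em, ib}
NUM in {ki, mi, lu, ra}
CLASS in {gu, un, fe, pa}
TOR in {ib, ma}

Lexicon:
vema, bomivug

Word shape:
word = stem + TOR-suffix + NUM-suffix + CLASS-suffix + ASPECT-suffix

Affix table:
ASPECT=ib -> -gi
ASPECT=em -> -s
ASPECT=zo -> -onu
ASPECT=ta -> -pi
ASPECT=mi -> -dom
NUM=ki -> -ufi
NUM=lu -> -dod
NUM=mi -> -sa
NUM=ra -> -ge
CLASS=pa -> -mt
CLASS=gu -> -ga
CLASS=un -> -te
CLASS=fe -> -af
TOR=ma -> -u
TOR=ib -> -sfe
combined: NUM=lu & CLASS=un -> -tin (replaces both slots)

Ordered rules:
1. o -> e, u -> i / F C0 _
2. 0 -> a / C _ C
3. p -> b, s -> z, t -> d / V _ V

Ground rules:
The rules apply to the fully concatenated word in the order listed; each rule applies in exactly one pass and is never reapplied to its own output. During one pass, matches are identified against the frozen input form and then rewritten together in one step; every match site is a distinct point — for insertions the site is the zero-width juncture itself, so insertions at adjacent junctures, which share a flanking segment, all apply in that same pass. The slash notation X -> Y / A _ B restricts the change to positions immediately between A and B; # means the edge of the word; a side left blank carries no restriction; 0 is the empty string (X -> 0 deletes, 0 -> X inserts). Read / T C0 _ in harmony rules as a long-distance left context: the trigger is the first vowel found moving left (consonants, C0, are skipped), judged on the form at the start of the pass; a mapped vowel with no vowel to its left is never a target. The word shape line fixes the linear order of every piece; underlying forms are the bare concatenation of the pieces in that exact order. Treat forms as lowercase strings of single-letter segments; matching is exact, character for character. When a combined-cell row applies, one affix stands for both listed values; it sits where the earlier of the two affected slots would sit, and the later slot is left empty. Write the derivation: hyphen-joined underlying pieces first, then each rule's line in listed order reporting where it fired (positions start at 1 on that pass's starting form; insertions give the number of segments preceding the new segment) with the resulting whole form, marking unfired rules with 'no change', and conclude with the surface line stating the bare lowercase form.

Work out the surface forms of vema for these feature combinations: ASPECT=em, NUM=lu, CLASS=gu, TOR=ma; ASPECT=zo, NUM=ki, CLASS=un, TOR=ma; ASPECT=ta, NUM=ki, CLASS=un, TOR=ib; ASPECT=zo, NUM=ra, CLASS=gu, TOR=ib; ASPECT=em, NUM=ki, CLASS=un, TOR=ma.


cell ASPECT=em, NUM=lu, CLASS=gu, TOR=ma:
underlying: vema-u-dod-ga-s
1. o -> e, u -> i / F C0 _: no change
2. 0 -> a / C _ C: inserts after position(s) 8: vemaudodagas
3. p -> b, s -> z, t -> d / V _ V: no change
surface: vemaudodagas

cell ASPECT=zo, NUM=ki, CLASS=un, TOR=ma:
underlying: vema-u-ufi-te-onu
1. o -> e, u -> i / F C0 _: fires at position(s) 11: vemauufiteenu
2. 0 -> a / C _ C: no change
3. p -> b, s -> z, t -> d / V _ V: fires at position(s) 9: vemauufideenu
surface: vemauufideenu

cell ASPECT=ta, NUM=ki, CLASS=un, TOR=ib:
underlying: vema-sfe-ufi-te-pi
1. o -> e, u -> i / F C0 _: fires at position(s) 8: vemasfeifitepi
2. 0 -> a / C _ C: inserts after position(s) 5: vemasafeifitepi
3. p -> b, s -> z, t -> d / V _ V: fires at position(s) 5, 12, 14: vemazafeifidebi
surface: vemazafeifidebi

cell ASPECT=zo, NUM=ra, CLASS=gu, TOR=ib:
underlying: vema-sfe-ge-ga-onu
1. o -> e, u -> i / F C0 _: no change
2. 0 -> a / C _ C: inserts after position(s) 5: vemasafegegaonu
3. p -> b, s -> z, t -> d / V _ V: fires at position(s) 5: vemazafegegaonu
surface: vemazafegegaonu

cell ASPECT=em, NUM=ki, CLASS=un, TOR=ma:
underlying: vema-u-ufi-te-s
1. o -> e, u -> i / F C0 _: no change
2. 0 -> a / C _ C: no change
3. p -> b, s -> z, t -> d / V _ V: fires at position(s) 9: vemauufides
surface: vemauufides


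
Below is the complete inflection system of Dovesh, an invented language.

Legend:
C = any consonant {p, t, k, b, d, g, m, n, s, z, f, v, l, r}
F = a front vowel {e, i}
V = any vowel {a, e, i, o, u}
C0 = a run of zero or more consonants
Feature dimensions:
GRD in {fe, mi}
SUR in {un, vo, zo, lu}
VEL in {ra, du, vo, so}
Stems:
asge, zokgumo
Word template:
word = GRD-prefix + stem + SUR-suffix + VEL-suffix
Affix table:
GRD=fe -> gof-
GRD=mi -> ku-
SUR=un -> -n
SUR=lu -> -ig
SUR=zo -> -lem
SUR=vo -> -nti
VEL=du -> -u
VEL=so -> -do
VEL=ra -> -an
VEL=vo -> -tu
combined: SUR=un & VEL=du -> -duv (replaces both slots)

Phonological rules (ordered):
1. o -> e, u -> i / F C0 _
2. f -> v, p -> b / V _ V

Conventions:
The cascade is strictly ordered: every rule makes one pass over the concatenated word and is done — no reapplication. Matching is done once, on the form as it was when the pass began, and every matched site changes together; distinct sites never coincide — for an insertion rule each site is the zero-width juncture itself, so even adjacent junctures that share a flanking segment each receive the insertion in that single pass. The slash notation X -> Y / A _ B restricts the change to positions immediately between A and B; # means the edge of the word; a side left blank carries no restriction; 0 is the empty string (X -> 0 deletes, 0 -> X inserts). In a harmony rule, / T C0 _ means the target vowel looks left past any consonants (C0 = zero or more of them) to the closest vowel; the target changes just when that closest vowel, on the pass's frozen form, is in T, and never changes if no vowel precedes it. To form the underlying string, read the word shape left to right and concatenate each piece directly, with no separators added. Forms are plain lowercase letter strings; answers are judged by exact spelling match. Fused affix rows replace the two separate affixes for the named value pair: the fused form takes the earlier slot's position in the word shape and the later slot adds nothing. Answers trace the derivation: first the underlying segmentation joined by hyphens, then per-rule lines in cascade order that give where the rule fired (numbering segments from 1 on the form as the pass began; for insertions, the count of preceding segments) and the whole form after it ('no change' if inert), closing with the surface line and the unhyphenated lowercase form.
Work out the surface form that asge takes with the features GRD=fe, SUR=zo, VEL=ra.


underlying: gof-asge-lem-an
1. o -> e, u -> i / F C0 _: no change
2. f -> v, p -> b / V _ V: fires at position(s) 3: govasgeleman
surface: govasgeleman


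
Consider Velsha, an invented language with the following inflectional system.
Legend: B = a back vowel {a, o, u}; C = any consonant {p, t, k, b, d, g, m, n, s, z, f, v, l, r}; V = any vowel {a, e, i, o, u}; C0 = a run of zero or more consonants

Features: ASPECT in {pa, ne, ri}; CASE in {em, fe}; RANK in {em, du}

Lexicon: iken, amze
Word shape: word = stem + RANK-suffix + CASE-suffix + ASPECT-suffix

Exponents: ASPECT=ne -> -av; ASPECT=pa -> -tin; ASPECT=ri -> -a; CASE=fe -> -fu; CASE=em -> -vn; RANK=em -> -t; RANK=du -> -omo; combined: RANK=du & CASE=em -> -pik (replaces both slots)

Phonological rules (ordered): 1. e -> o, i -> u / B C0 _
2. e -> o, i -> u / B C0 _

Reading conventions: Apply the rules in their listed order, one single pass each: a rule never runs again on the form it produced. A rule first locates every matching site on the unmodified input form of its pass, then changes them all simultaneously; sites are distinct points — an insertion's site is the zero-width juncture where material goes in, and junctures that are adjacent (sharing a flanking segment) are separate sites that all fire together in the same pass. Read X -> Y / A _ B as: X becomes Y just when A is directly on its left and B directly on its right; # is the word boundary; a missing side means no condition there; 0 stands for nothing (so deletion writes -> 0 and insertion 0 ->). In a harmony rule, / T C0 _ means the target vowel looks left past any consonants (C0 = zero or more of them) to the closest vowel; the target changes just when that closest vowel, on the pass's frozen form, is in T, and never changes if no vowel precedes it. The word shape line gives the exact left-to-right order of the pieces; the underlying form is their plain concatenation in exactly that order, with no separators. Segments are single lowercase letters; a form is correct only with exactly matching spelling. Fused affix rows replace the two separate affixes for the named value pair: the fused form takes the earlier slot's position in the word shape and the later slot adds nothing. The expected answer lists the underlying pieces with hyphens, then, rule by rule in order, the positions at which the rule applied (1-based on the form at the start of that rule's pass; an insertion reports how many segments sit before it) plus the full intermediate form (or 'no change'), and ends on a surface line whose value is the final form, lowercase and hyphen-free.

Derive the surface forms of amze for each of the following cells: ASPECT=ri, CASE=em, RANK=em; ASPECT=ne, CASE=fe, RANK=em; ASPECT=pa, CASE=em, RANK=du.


cell ASPECT=ri, CASE=em, RANK=em:
underlying: amze-t-vn-a
1. e -> o, i -> u / B C0 _: fires at position(s) 4: amzotvna
2. e -> o, i -> u / B C0 _: no change
surface: amzotvna

cell ASPECT=ne, CASE=fe, RANK=em:
underlying: amze-t-fu-av
1. e -> o, i -> u / B C0 _: fires at position(s) 4: amzotfuav
2. e -> o, i -> u / B C0 _: no change
surface: amzotfuav

cell ASPECT=pa, CASE=em, RANK=du:
underlying: amze-pik-tin
1. e -> o, i -> u / B C0 _: fires at position(s) 4: amzopiktin
2. e -> o, i -> u / B C0 _: fires at position(s) 6: amzopuktin
surface: amzopuktin


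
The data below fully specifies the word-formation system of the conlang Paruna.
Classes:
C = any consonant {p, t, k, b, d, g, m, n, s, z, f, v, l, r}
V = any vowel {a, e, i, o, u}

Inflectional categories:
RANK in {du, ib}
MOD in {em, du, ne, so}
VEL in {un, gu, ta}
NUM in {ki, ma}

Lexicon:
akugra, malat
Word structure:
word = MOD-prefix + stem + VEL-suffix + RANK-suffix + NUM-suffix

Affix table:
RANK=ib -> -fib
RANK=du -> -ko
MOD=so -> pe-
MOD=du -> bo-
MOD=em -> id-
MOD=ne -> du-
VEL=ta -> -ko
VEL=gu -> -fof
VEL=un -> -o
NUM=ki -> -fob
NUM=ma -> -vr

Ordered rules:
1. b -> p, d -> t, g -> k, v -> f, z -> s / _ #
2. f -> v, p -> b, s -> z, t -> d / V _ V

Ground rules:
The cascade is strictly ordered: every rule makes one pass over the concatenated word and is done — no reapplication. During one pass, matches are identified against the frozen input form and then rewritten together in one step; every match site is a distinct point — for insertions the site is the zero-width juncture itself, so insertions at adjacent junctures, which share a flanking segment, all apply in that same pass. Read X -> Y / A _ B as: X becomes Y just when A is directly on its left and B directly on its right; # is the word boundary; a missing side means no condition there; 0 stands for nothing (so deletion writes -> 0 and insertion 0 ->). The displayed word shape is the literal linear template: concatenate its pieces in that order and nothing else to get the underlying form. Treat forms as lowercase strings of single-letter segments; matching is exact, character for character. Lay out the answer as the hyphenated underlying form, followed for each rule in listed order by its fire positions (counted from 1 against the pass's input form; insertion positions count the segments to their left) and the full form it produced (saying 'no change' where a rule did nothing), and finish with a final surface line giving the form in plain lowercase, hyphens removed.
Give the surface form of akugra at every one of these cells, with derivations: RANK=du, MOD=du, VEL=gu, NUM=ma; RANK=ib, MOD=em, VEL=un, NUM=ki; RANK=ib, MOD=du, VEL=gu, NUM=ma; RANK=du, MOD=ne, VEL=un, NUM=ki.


cell RANK=du, MOD=du, VEL=gu, NUM=ma:
underlying: bo-akugra-fof-ko-vr
1. b -> p, d -> t, g -> k, v -> f, z -> s / _ #: no change
2. f -> v, p -> b, s -> z, t -> d / V _ V: fires at position(s) 9: boakugravofkovr
surface: boakugravofkovr

cell RANK=ib, MOD=em, VEL=un, NUM=ki:
underlying: id-akugra-o-fib-fob
1. b -> p, d -> t, g -> k, v -> f, z -> s / _ #: fires at position(s) 15: idakugraofibfop
2. f -> v, p -> b, s -> z, t -> d / V _ V: fires at position(s) 10: idakugraovibfop
surface: idakugraovibfop

cell RANK=ib, MOD=du, VEL=gu, NUM=ma:
underlying: bo-akugra-fof-fib-vr
1. b -> p, d -> t, g -> k, v -> f, z -> s / _ #: no change
2. f -> v, p -> b, s -> z, t -> d / V _ V: fires at position(s) 9: boakugravoffibvr
surface: boakugravoffibvr

cell RANK=du, MOD=ne, VEL=un, NUM=ki:
underlying: du-akugra-o-ko-fob
1. b -> p, d -> t, g -> k, v -> f, z -> s / _ #: fires at position(s) 14: duakugraokofop
2. f -> v, p -> b, s -> z, t -> d / V _ V: fires at position(s) 12: duakugraokovop
surface: duakugraokovop


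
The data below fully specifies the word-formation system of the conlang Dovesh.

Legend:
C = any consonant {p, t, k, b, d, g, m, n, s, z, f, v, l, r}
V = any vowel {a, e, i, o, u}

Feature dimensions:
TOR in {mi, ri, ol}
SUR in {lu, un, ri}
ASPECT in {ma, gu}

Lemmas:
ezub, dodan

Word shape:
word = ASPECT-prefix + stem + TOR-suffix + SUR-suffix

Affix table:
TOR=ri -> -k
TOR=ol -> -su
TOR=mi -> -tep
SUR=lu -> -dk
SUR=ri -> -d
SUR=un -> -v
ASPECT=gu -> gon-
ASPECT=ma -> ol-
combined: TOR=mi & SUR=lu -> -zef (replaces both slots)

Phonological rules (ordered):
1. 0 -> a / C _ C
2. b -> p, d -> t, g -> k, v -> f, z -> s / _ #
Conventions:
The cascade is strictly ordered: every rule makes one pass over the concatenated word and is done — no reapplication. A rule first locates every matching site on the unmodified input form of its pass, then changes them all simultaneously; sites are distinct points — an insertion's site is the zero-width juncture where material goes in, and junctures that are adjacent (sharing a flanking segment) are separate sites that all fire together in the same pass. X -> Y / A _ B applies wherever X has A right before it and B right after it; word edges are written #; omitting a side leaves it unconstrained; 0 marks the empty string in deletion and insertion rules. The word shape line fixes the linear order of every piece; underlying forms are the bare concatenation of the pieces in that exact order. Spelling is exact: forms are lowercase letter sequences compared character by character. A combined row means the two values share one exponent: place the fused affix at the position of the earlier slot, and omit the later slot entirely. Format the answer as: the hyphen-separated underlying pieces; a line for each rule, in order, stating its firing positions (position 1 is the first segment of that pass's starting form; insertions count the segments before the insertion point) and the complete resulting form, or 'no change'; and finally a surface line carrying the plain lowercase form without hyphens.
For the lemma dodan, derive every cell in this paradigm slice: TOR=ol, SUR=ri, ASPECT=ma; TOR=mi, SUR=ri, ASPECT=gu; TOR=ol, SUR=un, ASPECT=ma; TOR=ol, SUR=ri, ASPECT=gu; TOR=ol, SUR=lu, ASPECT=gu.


cell TOR=ol, SUR=ri, ASPECT=ma:
underlying: ol-dodan-su-d
1. 0 -> a / C _ C: inserts after position(s) 2, 7: oladodanasud
2. b -> p, d -> t, g -> k, v -> f, z -> s / _ #: fires at position(s) 12: oladodanasut
surface: oladodanasut

cell TOR=mi, SUR=ri, ASPECT=gu:
underlying: gon-dodan-tep-d
1. 0 -> a / C _ C: inserts after position(s) 3, 8, 11: gonadodanatepad
2. b -> p, d -> t, g -> k, v -> f, z -> s / _ #: fires at position(s) 15: gonadodanatepat
surface: gonadodanatepat

cell TOR=ol, SUR=un, ASPECT=ma:
underlying: ol-dodan-su-v
1. 0 -> a / C _ C: inserts after position(s) 2, 7: oladodanasuv
2. b -> p, d -> t, g -> k, v -> f, z -> s / _ #: fires at position(s) 12: oladodanasuf
surface: oladodanasuf

cell TOR=ol, SUR=ri, ASPECT=gu:
underlying: gon-dodan-su-d
1. 0 -> a / C _ C: inserts after position(s) 3, 8: gonadodanasud
2. b -> p, d -> t, g -> k, v -> f, z -> s / _ #: fires at position(s) 13: gonadodanasut
surface: gonadodanasut

cell TOR=ol, SUR=lu, ASPECT=gu:
underlying: gon-dodan-su-dk
1. 0 -> a / C _ C: inserts after position(s) 3, 8, 11: gonadodanasudak
2. b -> p, d -> t, g -> k, v -> f, z -> s / _ #: no change
surface: gonadodanasudak


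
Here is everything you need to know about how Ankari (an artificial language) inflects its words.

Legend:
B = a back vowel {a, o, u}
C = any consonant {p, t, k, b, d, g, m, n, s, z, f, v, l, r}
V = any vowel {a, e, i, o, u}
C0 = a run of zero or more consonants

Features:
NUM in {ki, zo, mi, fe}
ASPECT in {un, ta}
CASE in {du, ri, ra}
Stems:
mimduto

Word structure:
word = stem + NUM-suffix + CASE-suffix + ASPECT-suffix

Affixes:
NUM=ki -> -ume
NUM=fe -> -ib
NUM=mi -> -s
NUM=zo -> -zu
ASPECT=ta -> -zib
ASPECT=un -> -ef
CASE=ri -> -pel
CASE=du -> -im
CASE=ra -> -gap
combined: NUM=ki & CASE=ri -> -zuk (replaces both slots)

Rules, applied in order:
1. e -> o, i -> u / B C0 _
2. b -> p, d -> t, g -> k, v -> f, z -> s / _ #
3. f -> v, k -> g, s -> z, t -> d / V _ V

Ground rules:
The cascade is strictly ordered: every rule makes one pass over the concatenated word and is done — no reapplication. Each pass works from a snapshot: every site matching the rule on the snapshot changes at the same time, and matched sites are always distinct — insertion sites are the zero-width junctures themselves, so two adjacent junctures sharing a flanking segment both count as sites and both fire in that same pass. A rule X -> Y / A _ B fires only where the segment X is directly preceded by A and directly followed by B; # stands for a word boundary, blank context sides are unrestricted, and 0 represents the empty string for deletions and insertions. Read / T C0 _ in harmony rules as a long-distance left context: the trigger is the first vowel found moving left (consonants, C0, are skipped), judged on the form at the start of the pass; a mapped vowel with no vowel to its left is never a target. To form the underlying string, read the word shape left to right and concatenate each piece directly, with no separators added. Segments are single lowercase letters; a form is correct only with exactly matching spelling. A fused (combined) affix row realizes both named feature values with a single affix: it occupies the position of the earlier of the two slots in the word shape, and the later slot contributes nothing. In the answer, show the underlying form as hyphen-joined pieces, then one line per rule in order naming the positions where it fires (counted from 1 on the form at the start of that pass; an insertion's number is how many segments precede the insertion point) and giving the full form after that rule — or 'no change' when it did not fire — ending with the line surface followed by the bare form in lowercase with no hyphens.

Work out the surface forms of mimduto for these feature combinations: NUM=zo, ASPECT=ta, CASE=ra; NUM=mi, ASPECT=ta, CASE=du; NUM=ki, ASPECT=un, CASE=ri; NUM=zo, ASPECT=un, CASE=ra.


cell NUM=zo, ASPECT=ta, CASE=ra:
underlying: mimduto-zu-gap-zib
1. e -> o, i -> u / B C0 _: fires at position(s) 14: mimdutozugapzub
2. b -> p, d -> t, g -> k, v -> f, z -> s / _ #: fires at position(s) 15: mimdutozugapzup
3. f -> v, k -> g, s -> z, t -> d / V _ V: fires at position(s) 6: mimdudozugapzup
surface: mimdudozugapzup

cell NUM=mi, ASPECT=ta, CASE=du:
underlying: mimduto-s-im-zib
1. e -> o, i -> u / B C0 _: fires at position(s) 9: mimdutosumzib
2. b -> p, d -> t, g -> k, v -> f, z -> s / _ #: fires at position(s) 13: mimdutosumzip
3. f -> v, k -> g, s -> z, t -> d / V _ V: fires at position(s) 6, 8: mimdudozumzip
surface: mimdudozumzip

cell NUM=ki, ASPECT=un, CASE=ri:
underlying: mimduto-zuk-ef
1. e -> o, i -> u / B C0 _: fires at position(s) 11: mimdutozukof
2. b -> p, d -> t, g -> k, v -> f, z -> s / _ #: no change
3. f -> v, k -> g, s -> z, t -> d / V _ V: fires at position(s) 6, 10: mimdudozugof
surface: mimdudozugof

cell NUM=zo, ASPECT=un, CASE=ra:
underlying: mimduto-zu-gap-ef
1. e -> o, i -> u / B C0 _: fires at position(s) 13: mimdutozugapof
2. b -> p, d -> t, g -> k, v -> f, z -> s / _ #: no change
3. f -> v, k -> g, s -> z, t -> d / V _ V: fires at position(s) 6: mimdudozugapof
surface: mimdudozugapof


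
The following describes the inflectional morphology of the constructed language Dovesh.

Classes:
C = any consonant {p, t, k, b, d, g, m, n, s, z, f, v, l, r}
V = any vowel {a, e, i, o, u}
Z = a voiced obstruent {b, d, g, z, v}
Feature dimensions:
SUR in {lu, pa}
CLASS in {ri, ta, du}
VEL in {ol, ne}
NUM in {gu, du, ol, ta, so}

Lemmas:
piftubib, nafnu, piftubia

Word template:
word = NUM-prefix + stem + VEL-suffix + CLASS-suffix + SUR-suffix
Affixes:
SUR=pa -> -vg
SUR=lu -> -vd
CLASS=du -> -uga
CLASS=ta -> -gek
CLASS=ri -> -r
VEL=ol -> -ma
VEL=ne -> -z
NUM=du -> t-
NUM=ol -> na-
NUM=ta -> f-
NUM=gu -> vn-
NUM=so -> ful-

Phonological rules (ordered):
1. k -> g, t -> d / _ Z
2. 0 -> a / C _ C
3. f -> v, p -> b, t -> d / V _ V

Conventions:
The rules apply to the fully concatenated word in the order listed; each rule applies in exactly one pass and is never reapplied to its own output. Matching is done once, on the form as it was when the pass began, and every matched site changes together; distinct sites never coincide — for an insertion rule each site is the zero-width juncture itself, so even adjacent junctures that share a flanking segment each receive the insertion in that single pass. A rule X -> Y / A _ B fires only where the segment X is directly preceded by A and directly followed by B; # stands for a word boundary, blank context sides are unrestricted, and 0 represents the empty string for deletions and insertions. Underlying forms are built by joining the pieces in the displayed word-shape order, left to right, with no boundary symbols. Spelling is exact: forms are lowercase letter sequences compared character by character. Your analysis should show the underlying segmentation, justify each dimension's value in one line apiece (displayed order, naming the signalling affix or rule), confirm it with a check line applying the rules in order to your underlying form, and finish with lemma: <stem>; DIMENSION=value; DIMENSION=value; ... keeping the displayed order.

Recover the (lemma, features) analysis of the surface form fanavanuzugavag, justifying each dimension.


underlying: f-nafnu-z-uga-vg
SUR=pa - signalled by the affix -vg
CLASS=du - signalled by the affix -uga
VEL=ne - signalled by the affix -z
NUM=ta - signalled by the affix f-
check: fnafnuzugavg -> fnafnuzugavg -> fanafanuzugavag -> fanavanuzugavag
lemma: nafnu; SUR=pa; CLASS=du; VEL=ne; NUM=ta


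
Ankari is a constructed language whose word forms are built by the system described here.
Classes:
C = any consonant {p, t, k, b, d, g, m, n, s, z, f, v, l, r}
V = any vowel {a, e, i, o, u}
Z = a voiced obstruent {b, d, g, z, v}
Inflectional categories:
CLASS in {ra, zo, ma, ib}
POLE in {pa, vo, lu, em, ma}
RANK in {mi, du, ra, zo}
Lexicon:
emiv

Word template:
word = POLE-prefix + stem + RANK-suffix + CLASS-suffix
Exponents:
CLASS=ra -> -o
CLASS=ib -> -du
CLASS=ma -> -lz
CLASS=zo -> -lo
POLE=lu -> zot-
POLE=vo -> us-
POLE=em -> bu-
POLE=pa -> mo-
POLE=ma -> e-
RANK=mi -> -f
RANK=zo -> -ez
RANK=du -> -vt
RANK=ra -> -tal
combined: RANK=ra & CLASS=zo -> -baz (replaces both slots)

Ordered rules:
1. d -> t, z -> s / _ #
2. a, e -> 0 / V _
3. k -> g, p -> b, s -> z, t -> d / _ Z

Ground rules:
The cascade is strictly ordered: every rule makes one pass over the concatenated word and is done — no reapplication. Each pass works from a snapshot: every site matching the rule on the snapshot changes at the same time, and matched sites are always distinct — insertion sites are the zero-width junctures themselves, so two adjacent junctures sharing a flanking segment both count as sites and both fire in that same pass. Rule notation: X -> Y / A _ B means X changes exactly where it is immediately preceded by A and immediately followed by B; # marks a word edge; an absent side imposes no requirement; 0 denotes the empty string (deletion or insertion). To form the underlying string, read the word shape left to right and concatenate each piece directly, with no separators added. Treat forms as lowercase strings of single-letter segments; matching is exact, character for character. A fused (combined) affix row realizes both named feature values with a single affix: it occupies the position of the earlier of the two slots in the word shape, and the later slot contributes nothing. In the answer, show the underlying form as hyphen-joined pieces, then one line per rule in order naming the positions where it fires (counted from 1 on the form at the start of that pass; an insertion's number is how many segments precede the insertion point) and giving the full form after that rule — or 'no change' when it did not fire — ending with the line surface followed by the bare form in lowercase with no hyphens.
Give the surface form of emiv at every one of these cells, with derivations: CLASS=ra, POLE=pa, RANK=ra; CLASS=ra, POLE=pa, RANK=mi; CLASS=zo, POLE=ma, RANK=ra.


cell CLASS=ra, POLE=pa, RANK=ra:
underlying: mo-emiv-tal-o
1. d -> t, z -> s / _ #: no change
2. a, e -> 0 / V _: fires at position(s) 3: momivtalo
3. k -> g, p -> b, s -> z, t -> d / _ Z: no change
surface: momivtalo

cell CLASS=ra, POLE=pa, RANK=mi:
underlying: mo-emiv-f-o
1. d -> t, z -> s / _ #: no change
2. a, e -> 0 / V _: fires at position(s) 3: momivfo
3. k -> g, p -> b, s -> z, t -> d / _ Z: no change
surface: momivfo

cell CLASS=zo, POLE=ma, RANK=ra:
underlying: e-emiv-baz
1. d -> t, z -> s / _ #: fires at position(s) 8: eemivbas
2. a, e -> 0 / V _: fires at position(s) 2: emivbas
3. k -> g, p -> b, s -> z, t -> d / _ Z: no change
surface: emivbas


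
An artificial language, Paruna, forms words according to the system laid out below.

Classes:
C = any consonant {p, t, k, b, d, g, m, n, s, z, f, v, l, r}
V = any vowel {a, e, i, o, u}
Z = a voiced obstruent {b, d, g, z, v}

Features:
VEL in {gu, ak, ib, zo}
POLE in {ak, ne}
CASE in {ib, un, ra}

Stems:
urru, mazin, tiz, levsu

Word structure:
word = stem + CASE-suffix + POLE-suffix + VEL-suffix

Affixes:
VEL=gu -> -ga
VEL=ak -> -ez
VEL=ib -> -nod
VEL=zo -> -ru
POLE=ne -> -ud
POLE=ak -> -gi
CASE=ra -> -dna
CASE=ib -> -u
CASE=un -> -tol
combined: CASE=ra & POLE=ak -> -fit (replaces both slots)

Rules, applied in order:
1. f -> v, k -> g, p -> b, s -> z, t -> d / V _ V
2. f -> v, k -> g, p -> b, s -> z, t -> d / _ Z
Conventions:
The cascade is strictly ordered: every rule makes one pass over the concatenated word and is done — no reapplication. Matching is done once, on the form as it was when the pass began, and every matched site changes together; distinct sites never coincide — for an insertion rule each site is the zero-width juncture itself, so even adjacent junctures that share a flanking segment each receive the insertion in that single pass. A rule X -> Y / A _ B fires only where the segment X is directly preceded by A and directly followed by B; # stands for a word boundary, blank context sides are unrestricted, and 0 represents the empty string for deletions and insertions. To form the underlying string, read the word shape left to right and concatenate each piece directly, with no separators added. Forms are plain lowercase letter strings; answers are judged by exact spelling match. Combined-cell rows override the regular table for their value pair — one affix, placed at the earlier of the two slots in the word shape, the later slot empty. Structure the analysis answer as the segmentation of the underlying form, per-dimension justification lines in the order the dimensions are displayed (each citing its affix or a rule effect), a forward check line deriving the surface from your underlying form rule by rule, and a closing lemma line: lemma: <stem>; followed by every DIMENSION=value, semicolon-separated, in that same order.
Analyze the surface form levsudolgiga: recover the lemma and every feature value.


underlying: levsu-tol-gi-ga
VEL=gu - signalled by the affix -ga
POLE=ak - signalled by the affix -gi
CASE=un - signalled by the affix -tol
check: levsutolgiga -> levsudolgiga -> levsudolgiga
lemma: levsu; VEL=gu; POLE=ak; CASE=un


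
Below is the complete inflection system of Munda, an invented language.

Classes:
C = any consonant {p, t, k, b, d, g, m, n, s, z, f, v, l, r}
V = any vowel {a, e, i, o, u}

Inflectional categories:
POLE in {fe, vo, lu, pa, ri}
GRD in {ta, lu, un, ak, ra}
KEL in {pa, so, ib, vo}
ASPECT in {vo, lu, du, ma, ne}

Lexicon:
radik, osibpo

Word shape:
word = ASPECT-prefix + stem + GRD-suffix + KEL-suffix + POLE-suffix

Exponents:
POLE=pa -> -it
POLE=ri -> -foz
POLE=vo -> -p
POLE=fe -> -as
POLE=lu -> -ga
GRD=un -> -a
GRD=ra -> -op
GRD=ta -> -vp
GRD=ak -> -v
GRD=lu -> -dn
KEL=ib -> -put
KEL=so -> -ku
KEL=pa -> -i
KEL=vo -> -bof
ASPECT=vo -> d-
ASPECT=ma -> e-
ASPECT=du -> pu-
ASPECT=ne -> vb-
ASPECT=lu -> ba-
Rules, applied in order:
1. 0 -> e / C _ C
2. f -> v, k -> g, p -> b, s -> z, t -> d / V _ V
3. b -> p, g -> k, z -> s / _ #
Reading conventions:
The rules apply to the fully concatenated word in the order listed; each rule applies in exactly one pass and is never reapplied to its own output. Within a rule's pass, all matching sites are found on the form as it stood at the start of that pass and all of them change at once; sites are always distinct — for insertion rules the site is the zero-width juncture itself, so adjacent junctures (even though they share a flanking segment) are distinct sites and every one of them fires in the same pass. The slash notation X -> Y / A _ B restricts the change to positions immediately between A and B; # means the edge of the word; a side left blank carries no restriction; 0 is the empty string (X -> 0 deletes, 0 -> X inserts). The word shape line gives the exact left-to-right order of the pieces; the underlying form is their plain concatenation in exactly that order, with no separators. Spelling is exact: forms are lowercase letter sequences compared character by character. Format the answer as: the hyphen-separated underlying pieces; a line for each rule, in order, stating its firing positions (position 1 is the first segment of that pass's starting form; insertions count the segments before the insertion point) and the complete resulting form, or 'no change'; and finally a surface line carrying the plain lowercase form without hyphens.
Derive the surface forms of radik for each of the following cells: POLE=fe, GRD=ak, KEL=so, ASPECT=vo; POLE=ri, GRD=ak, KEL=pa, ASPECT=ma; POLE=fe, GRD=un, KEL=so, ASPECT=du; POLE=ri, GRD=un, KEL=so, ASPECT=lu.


cell POLE=fe, GRD=ak, KEL=so, ASPECT=vo:
underlying: d-radik-v-ku-as
1. 0 -> e / C _ C: inserts after position(s) 1, 6, 7: deradikevekuas
2. f -> v, k -> g, p -> b, s -> z, t -> d / V _ V: fires at position(s) 7, 11: deradigeveguas
3. b -> p, g -> k, z -> s / _ #: no change
surface: deradigeveguas

cell POLE=ri, GRD=ak, KEL=pa, ASPECT=ma:
underlying: e-radik-v-i-foz
1. 0 -> e / C _ C: inserts after position(s) 6: eradikevifoz
2. f -> v, k -> g, p -> b, s -> z, t -> d / V _ V: fires at position(s) 6, 10: eradigevivoz
3. b -> p, g -> k, z -> s / _ #: fires at position(s) 12: eradigevivos
surface: eradigevivos

cell POLE=fe, GRD=un, KEL=so, ASPECT=du:
underlying: pu-radik-a-ku-as
1. 0 -> e / C _ C: no change
2. f -> v, k -> g, p -> b, s -> z, t -> d / V _ V: fires at position(s) 7, 9: puradigaguas
3. b -> p, g -> k, z -> s / _ #: no change
surface: puradigaguas

cell POLE=ri, GRD=un, KEL=so, ASPECT=lu:
underlying: ba-radik-a-ku-foz
1. 0 -> e / C _ C: no change
2. f -> v, k -> g, p -> b, s -> z, t -> d / V _ V: fires at position(s) 7, 9, 11: baradigaguvoz
3. b -> p, g -> k, z -> s / _ #: fires at position(s) 13: baradigaguvos
surface: baradigaguvos


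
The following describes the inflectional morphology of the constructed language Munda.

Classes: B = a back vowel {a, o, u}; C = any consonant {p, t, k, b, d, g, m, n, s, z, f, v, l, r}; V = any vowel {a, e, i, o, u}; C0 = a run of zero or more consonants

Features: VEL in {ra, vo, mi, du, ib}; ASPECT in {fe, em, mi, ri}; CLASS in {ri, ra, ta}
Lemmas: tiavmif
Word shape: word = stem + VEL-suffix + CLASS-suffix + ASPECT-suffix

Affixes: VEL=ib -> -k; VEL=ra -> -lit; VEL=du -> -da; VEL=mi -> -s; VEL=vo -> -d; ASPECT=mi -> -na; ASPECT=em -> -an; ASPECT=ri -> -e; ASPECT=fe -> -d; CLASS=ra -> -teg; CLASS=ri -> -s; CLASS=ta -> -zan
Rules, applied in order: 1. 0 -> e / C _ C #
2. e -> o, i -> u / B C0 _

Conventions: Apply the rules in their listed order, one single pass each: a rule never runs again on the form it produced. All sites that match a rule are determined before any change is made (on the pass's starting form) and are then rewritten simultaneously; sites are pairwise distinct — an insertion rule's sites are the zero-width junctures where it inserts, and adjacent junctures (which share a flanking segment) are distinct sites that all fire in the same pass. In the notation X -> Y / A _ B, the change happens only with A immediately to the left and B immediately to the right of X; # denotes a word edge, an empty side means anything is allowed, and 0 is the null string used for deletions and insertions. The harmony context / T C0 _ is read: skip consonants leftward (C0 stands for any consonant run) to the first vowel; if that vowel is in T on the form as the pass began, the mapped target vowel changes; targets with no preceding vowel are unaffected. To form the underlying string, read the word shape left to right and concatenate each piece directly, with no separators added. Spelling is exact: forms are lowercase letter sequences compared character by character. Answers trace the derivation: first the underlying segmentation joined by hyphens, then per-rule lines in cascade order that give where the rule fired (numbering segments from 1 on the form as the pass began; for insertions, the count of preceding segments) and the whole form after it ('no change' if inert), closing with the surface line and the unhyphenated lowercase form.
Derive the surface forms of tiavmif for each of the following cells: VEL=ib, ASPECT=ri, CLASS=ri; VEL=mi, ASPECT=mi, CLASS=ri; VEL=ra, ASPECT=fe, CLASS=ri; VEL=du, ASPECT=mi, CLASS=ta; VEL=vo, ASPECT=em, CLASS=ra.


cell VEL=ib, ASPECT=ri, CLASS=ri:
underlying: tiavmif-k-s-e
1. 0 -> e / C _ C #: no change
2. e -> o, i -> u / B C0 _: fires at position(s) 6: tiavmufkse
surface: tiavmufkse

cell VEL=mi, ASPECT=mi, CLASS=ri:
underlying: tiavmif-s-s-na
1. 0 -> e / C _ C #: no change
2. e -> o, i -> u / B C0 _: fires at position(s) 6: tiavmufssna
surface: tiavmufssna

cell VEL=ra, ASPECT=fe, CLASS=ri:
underlying: tiavmif-lit-s-d
1. 0 -> e / C _ C #: inserts after position(s) 11: tiavmiflitsed
2. e -> o, i -> u / B C0 _: fires at position(s) 6: tiavmuflitsed
surface: tiavmuflitsed

cell VEL=du, ASPECT=mi, CLASS=ta:
underlying: tiavmif-da-zan-na
1. 0 -> e / C _ C #: no change
2. e -> o, i -> u / B C0 _: fires at position(s) 6: tiavmufdazanna
surface: tiavmufdazanna

cell VEL=vo, ASPECT=em, CLASS=ra:
underlying: tiavmif-d-teg-an
1. 0 -> e / C _ C #: no change
2. e -> o, i -> u / B C0 _: fires at position(s) 6: tiavmufdtegan
surface: tiavmufdtegan


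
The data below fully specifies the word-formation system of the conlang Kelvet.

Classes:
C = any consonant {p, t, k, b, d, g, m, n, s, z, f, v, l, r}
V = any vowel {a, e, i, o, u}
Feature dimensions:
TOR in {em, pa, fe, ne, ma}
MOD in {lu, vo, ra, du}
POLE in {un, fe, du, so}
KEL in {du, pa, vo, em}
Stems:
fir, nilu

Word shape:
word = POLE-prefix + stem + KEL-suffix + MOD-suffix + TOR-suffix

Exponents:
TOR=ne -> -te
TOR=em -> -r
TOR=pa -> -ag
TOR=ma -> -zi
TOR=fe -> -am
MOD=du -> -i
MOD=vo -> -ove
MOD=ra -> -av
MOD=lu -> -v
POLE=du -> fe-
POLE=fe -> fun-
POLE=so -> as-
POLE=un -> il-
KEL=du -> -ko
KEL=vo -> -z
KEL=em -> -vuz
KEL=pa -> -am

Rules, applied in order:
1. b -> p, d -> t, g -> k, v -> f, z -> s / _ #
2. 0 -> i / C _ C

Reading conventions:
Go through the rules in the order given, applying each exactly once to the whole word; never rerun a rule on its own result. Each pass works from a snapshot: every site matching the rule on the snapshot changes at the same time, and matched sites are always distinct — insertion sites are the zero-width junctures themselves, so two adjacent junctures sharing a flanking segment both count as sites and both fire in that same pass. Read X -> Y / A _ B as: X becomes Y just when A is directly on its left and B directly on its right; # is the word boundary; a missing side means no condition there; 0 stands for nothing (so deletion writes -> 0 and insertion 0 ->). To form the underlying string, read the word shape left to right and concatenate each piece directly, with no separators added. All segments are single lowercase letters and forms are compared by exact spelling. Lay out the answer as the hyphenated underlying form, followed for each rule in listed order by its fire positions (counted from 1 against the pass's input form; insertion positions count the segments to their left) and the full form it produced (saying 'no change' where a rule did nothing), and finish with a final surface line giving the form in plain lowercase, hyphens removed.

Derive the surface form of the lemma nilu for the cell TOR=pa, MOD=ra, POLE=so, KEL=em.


underlying: as-nilu-vuz-av-ag
1. b -> p, d -> t, g -> k, v -> f, z -> s / _ #: fires at position(s) 13: asniluvuzavak
2. 0 -> i / C _ C: inserts after position(s) 2: asiniluvuzavak
surface: asiniluvuzavak


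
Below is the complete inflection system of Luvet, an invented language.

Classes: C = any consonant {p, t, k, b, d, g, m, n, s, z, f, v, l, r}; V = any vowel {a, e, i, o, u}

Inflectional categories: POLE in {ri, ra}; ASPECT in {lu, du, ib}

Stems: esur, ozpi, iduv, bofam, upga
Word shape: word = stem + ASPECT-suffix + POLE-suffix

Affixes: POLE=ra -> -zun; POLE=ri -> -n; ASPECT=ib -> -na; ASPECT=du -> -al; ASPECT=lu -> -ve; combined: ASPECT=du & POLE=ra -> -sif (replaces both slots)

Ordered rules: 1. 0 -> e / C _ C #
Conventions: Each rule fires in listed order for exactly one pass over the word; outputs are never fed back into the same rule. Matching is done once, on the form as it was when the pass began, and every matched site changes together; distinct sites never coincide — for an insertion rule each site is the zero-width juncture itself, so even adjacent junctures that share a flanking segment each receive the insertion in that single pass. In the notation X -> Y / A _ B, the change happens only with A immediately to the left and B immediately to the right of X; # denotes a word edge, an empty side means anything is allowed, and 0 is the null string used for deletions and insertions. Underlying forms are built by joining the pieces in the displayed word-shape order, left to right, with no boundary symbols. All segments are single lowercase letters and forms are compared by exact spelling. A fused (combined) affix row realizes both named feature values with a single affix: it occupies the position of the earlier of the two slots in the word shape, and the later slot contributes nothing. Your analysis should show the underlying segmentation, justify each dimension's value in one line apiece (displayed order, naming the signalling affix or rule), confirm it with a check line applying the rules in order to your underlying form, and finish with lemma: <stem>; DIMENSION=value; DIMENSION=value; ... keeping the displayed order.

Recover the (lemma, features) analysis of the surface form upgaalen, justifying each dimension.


underlying: upga-al-n
POLE=ri - signalled by the affix -n
ASPECT=du - signalled by the affix -al
check: upgaaln -> upgaalen
lemma: upga; POLE=ri; ASPECT=du


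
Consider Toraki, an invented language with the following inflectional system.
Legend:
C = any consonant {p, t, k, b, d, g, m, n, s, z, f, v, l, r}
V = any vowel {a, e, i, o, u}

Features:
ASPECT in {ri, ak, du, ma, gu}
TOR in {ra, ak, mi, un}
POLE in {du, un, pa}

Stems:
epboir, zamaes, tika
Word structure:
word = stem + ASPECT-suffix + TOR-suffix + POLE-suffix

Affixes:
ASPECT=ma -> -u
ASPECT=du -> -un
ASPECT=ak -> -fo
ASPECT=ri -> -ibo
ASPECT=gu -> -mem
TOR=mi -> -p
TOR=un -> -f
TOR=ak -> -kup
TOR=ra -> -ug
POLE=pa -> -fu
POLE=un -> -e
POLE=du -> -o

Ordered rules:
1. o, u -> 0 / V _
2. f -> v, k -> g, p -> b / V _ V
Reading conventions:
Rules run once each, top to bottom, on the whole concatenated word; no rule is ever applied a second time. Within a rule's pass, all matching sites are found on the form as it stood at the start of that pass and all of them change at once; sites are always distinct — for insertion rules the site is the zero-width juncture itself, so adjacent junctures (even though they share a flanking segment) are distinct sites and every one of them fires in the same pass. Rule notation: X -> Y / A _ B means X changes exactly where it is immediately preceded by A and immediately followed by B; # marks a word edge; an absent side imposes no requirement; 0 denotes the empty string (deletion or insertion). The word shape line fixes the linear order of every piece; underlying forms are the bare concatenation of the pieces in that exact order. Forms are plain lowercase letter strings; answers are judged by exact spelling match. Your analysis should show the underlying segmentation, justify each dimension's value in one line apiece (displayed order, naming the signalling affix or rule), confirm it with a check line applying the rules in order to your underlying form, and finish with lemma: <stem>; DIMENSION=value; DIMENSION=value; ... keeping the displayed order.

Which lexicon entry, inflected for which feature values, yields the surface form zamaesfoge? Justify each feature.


underlying: zamaes-fo-ug-e
ASPECT=ak - signalled by the affix -fo
TOR=ra - signalled by the affix -ug
POLE=un - signalled by the affix -e
check: zamaesfouge -> zamaesfoge -> zamaesfoge
lemma: zamaes; ASPECT=ak; TOR=ra; POLE=un
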